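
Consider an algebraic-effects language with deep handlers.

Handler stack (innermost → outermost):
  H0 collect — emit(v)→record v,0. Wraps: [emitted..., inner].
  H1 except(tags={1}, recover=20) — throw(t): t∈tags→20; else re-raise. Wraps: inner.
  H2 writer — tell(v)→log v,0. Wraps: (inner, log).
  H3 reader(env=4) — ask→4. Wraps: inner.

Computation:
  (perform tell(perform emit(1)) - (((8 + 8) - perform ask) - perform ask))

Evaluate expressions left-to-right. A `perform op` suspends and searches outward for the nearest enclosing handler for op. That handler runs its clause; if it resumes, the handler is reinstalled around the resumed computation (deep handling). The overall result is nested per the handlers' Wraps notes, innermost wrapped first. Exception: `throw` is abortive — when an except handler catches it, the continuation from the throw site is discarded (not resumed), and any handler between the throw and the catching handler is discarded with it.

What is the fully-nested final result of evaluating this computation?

Step-by-step:
emit(1) @ H0 ⇒ out+=1
tell(0) @ H2 ⇒ log+=0
ask @ H3 ⇒ 4
ask @ H3 ⇒ 4
H0 returns [1, -8]
H1 returns [1, -8]
H2 returns ([1, -8], (0))
H3 returns ([1, -8], (0))
= ([1, -8], (0))

Answer: ([1, -8], (0))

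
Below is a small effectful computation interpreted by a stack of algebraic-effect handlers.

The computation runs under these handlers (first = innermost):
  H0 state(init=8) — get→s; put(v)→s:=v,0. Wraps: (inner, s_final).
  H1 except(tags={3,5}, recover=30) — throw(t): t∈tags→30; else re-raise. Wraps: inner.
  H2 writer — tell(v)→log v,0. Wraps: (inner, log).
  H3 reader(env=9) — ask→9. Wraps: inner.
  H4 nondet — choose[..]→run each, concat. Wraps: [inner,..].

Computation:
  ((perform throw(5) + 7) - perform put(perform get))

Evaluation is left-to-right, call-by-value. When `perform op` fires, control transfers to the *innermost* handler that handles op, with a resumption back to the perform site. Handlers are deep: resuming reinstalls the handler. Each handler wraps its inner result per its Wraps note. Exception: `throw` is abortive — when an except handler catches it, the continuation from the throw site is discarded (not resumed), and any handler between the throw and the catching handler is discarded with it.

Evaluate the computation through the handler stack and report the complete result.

Step-by-step:
throw(5) @ H1 caught ⇒ 30
H2 returns (30, ())
H3 returns (30, ())
H4 returns [(30, ())]
= [(30, ())]

Answer: [(30, ())]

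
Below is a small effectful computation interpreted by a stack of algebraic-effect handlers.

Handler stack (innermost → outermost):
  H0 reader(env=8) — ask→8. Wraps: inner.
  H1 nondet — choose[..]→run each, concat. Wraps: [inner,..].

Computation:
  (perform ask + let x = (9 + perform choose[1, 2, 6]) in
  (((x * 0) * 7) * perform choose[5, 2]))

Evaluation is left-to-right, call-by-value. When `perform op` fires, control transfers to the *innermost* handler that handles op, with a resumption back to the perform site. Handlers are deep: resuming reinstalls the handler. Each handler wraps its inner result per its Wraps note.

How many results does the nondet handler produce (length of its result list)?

Step-by-step:
ask @ H0 ⇒ 8
choose[1, 2, 6] @ H1
  branch[0] choose=1:
    choose[5, 2] @ H1
      branch[0] choose=5:
        H0 returns 8
        H1 returns [8]
      branch[1] choose=2:
        H0 returns 8
        H1 returns [8]
  branch[1] choose=2:
    choose[5, 2] @ H1
      branch[0] choose=5:
        H0 returns 8
        H1 returns [8]
      branch[1] choose=2:
        H0 returns 8
        H1 returns [8]
  branch[2] choose=6:
    choose[5, 2] @ H1
      branch[0] choose=5:
        H0 returns 8
        H1 returns [8]
      branch[1] choose=2:
        H0 returns 8
        H1 returns [8]
= [8, 8, 8, 8, 8, 8]

Answer: 6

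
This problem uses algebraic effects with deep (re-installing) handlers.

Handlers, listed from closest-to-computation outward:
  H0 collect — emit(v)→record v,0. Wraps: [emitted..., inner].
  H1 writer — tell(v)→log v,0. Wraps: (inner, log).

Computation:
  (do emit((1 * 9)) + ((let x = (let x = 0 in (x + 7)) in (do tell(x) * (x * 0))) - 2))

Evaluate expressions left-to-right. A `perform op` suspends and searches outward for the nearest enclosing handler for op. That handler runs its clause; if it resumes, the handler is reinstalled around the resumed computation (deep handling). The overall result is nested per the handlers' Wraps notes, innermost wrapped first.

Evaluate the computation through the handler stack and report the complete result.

Answer: ([9, -2], (7))

Step-by-step:
emit(9) @ H0 ⇒ out+=9
tell(7) @ H1 ⇒ log+=7
H0 returns [9, -2]
H1 returns ([9, -2], (7))
= ([9, -2], (7))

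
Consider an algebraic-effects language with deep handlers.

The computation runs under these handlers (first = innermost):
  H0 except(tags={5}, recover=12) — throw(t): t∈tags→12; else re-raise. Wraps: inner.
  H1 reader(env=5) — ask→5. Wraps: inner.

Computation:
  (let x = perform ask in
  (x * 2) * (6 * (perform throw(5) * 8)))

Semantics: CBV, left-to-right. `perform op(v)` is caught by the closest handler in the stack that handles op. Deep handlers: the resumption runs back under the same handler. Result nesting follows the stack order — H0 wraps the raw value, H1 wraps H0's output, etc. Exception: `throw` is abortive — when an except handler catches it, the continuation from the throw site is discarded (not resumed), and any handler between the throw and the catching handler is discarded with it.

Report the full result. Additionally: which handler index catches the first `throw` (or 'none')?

Step-by-step:
ask @ H1 ⇒ 5
throw(5) @ H0 caught ⇒ 12
H1 returns 12
= 12

Answer: 12 ; first throw caught by: H0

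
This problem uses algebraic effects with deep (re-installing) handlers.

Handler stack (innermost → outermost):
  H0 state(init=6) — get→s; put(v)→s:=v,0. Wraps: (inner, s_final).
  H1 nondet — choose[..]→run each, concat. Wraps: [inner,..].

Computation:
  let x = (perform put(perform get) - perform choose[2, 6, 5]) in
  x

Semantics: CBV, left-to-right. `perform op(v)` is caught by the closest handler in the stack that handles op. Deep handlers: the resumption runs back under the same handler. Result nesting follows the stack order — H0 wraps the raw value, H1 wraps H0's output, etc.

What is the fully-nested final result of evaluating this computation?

Step-by-step:
get @ H0 ⇒ 6
put(6) @ H0 ⇒ s:=6
choose[2, 6, 5] @ H1
  branch[0] choose=2:
    H0 returns (-2, 6)
    H1 returns [(-2, 6)]
  branch[1] choose=6:
    H0 returns (-6, 6)
    H1 returns [(-6, 6)]
  branch[2] choose=5:
    H0 returns (-5, 6)
    H1 returns [(-5, 6)]
= [(-2, 6), (-6, 6), (-5, 6)]

Answer: [(-2, 6), (-6, 6), (-5, 6)]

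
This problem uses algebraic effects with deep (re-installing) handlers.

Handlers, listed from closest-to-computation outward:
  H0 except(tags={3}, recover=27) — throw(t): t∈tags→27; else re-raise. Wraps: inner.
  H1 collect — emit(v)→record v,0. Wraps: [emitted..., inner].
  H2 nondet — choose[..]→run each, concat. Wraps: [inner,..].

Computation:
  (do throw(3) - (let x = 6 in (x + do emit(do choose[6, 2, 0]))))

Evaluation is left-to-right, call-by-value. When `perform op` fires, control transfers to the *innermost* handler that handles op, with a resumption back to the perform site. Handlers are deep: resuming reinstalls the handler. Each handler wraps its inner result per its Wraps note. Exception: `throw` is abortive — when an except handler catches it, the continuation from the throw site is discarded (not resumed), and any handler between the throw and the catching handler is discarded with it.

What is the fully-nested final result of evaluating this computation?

Step-by-step:
throw(3) @ H0 caught ⇒ 27
H1 returns [27]
H2 returns [[27]]
= [[27]]

Answer: [[27]]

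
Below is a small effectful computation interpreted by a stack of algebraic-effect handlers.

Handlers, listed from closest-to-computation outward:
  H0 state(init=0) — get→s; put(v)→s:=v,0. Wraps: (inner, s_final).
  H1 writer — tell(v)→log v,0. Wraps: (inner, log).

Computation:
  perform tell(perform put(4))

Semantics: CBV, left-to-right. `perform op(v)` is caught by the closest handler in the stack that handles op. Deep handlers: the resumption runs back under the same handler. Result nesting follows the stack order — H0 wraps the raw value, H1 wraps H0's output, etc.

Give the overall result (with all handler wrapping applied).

Step-by-step:
put(4) @ H0 ⇒ s:=4
tell(0) @ H1 ⇒ log+=0
H0 returns (0, 4)
H1 returns ((0, 4), (0))
= ((0, 4), (0))

Answer: ((0, 4), (0))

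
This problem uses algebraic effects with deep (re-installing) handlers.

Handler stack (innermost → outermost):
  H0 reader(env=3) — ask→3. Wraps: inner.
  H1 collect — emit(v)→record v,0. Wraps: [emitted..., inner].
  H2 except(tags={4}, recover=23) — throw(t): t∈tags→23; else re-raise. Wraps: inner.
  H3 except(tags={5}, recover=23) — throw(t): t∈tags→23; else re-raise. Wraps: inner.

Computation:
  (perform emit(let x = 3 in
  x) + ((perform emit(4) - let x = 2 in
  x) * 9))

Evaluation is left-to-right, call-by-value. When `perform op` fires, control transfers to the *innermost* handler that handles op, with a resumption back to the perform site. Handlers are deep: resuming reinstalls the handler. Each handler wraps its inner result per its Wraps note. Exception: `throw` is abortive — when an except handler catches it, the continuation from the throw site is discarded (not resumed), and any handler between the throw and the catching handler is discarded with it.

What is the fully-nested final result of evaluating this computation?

Answer: [3, 4, -18]

Working:
emit(3) @ H1 ⇒ out+=3
emit(4) @ H1 ⇒ out+=4
H0 returns -18
H1 returns [3, 4, -18]
H2 returns [3, 4, -18]
H3 returns [3, 4, -18]
= [3, 4, -18]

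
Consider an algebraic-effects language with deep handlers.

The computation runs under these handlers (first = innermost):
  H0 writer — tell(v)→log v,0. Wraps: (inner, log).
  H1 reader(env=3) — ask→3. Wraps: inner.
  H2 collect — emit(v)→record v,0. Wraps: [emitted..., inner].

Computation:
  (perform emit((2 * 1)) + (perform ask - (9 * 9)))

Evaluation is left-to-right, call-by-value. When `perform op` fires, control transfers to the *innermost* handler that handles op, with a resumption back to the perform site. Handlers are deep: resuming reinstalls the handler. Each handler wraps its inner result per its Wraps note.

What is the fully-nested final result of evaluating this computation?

Answer: [2, (-78, ())]

Step-by-step:
emit(2) @ H2 ⇒ out+=2
ask @ H1 ⇒ 3
H0 returns (-78, ())
H1 returns (-78, ())
H2 returns [2, (-78, ())]
= [2, (-78, ())]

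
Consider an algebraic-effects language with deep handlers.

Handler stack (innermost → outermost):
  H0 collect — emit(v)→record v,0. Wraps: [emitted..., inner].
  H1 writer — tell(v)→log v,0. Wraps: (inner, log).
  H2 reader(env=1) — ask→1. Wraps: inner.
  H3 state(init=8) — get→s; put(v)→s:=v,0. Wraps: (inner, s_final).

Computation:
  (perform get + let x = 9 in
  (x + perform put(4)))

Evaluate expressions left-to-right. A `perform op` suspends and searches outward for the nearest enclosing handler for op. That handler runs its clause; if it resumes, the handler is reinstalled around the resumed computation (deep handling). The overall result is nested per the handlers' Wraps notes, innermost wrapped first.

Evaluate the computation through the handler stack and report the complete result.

Evaluation trace:
get @ H3 ⇒ 8
put(4) @ H3 ⇒ s:=4
H0 returns [17]
H1 returns ([17], ())
H2 returns ([17], ())
H3 returns (([17], ()), 4)
= (([17], ()), 4)

Answer: (([17], ()), 4)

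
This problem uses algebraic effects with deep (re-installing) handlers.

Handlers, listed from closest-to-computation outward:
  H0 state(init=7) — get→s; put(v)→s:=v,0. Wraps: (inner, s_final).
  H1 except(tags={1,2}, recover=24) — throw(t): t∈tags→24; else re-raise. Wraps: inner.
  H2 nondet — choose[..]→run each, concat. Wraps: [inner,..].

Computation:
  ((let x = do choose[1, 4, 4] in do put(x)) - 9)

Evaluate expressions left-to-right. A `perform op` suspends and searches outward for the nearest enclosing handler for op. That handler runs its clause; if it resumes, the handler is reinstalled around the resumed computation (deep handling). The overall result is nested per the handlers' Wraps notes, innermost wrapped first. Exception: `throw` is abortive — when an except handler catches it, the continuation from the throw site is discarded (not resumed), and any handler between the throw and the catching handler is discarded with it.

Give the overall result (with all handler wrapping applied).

Working:
choose[1, 4, 4] @ H2
  branch[0] choose=1:
    put(1) @ H0 ⇒ s:=1
    H0 returns (-9, 1)
    H1 returns (-9, 1)
    H2 returns [(-9, 1)]
  branch[1] choose=4:
    put(4) @ H0 ⇒ s:=4
    H0 returns (-9, 4)
    H1 returns (-9, 4)
    H2 returns [(-9, 4)]
  branch[2] choose=4:
    put(4) @ H0 ⇒ s:=4
    H0 returns (-9, 4)
    H1 returns (-9, 4)
    H2 returns [(-9, 4)]
= [(-9, 1), (-9, 4), (-9, 4)]

Answer: [(-9, 1), (-9, 4), (-9, 4)]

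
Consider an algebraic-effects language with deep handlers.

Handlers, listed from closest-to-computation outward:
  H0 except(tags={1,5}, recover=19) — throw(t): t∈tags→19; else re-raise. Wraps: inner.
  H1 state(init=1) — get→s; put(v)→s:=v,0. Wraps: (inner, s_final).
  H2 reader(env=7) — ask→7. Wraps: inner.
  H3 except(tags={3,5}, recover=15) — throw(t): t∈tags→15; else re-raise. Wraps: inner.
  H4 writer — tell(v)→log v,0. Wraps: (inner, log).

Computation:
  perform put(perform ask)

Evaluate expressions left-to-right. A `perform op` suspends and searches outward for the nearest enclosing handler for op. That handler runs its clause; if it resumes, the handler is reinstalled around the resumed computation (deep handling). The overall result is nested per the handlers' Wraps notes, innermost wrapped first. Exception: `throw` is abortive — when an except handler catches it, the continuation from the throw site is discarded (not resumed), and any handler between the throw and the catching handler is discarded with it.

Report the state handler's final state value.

Answer: 7

Working:
ask @ H2 ⇒ 7
put(7) @ H1 ⇒ s:=7
H0 returns 0
H1 returns (0, 7)
H2 returns (0, 7)
H3 returns (0, 7)
H4 returns ((0, 7), ())
= ((0, 7), ())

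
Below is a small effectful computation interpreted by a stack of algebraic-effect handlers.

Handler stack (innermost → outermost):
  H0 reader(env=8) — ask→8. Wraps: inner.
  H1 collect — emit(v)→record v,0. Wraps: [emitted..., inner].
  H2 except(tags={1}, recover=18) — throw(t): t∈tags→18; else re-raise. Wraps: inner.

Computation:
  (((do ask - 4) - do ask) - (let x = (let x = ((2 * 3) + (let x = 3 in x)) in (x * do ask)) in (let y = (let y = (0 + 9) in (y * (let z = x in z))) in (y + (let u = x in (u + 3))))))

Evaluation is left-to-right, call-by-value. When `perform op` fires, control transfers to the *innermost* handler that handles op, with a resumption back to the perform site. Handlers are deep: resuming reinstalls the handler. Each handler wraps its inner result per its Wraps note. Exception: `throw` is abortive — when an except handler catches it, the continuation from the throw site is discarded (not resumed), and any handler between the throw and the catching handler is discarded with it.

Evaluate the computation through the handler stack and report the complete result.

Evaluation trace:
ask @ H0 ⇒ 8
ask @ H0 ⇒ 8
ask @ H0 ⇒ 8
H0 returns -727
H1 returns [-727]
H2 returns [-727]
= [-727]

Answer: [-727]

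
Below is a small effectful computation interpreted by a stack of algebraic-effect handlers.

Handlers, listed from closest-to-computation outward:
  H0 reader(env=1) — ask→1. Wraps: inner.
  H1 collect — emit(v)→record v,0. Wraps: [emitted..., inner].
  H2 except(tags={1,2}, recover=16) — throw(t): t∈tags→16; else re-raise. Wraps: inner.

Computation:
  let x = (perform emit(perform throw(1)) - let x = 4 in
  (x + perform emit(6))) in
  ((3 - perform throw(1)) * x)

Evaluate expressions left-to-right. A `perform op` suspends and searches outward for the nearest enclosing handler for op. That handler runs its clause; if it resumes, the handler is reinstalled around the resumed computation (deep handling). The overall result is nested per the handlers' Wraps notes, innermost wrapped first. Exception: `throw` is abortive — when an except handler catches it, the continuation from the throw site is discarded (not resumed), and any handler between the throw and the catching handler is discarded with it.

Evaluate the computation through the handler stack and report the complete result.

Step-by-step:
throw(1) @ H2 caught ⇒ 16
= 16

Answer: 16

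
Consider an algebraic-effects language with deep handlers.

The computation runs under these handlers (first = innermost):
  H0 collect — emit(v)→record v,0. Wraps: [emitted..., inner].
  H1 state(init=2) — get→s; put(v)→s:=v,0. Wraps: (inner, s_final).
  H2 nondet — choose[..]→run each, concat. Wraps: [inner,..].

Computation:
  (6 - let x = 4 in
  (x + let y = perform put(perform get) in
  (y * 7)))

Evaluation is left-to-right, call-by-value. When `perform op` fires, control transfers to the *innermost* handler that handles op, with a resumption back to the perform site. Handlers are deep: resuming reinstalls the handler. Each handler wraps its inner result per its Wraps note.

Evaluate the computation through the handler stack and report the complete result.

Answer: [([2], 2)]

Step-by-step:
get @ H1 ⇒ 2
put(2) @ H1 ⇒ s:=2
H0 returns [2]
H1 returns ([2], 2)
H2 returns [([2], 2)]
= [([2], 2)]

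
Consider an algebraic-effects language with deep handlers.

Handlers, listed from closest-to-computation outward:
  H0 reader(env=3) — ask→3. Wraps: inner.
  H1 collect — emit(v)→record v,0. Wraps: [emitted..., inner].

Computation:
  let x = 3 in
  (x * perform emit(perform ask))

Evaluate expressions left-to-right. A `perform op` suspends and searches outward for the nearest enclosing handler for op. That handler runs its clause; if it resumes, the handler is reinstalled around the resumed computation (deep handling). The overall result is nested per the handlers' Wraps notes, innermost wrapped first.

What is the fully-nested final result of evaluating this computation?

Answer: [3, 0]

Working:
ask @ H0 ⇒ 3
emit(3) @ H1 ⇒ out+=3
H0 returns 0
H1 returns [3, 0]
= [3, 0]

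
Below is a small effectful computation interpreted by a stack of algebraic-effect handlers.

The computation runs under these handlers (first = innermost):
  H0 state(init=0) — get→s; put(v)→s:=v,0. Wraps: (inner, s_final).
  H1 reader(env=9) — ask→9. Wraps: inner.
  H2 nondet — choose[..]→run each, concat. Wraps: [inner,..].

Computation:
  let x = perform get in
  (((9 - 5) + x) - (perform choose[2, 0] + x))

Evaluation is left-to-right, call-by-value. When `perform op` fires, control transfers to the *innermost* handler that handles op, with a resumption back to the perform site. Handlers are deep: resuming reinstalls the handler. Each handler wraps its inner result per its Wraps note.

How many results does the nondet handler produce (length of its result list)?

Answer: 2

Working:
get @ H0 ⇒ 0
choose[2, 0] @ H2
  branch[0] choose=2:
    H0 returns (2, 0)
    H1 returns (2, 0)
    H2 returns [(2, 0)]
  branch[1] choose=0:
    H0 returns (4, 0)
    H1 returns (4, 0)
    H2 returns [(4, 0)]
= [(2, 0), (4, 0)]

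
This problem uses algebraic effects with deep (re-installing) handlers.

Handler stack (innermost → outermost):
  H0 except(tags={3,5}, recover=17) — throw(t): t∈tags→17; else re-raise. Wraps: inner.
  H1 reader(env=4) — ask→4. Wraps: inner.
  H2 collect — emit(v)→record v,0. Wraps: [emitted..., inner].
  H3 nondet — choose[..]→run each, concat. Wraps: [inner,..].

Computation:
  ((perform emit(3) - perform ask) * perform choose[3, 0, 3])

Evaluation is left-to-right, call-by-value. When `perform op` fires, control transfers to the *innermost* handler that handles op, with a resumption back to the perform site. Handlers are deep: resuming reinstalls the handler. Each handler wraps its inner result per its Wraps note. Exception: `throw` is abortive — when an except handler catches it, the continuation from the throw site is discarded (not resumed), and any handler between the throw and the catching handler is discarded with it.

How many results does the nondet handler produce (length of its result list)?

Answer: 3

Step-by-step:
emit(3) @ H2 ⇒ out+=3
ask @ H1 ⇒ 4
choose[3, 0, 3] @ H3
  branch[0] choose=3:
    H0 returns -12
    H1 returns -12
    H2 returns [3, -12]
    H3 returns [[3, -12]]
  branch[1] choose=0:
    H0 returns 0
    H1 returns 0
    H2 returns [3, 0]
    H3 returns [[3, 0]]
  branch[2] choose=3:
    H0 returns -12
    H1 returns -12
    H2 returns [3, -12]
    H3 returns [[3, -12]]
= [[3, -12], [3, 0], [3, -12]]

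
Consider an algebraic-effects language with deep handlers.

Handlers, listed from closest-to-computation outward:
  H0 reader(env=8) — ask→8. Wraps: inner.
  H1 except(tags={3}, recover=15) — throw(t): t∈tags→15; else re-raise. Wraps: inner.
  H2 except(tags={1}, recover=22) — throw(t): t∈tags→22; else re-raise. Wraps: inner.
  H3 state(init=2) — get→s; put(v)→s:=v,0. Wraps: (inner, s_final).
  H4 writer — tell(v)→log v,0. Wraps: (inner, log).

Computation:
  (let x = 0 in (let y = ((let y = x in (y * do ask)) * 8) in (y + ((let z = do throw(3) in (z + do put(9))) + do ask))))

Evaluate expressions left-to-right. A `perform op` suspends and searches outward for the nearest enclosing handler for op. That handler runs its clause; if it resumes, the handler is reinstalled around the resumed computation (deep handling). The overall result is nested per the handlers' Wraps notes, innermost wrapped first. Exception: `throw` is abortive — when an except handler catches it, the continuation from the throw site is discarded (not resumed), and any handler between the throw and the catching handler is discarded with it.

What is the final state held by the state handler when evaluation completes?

Step-by-step:
ask @ H0 ⇒ 8
throw(3) @ H1 caught ⇒ 15
H2 returns 15
H3 returns (15, 2)
H4 returns ((15, 2), ())
= ((15, 2), ())

Answer: 2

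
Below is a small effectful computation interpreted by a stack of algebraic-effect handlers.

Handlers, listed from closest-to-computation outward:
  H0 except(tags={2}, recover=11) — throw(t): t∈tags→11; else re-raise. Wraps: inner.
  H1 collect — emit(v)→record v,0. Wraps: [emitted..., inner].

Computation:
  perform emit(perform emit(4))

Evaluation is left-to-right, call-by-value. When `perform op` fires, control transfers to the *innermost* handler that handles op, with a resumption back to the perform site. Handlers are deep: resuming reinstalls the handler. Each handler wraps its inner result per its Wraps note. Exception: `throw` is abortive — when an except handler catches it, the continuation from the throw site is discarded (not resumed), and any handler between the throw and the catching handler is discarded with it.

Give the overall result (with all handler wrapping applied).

Answer: [4, 0, 0]

Step-by-step:
emit(4) @ H1 ⇒ out+=4
emit(0) @ H1 ⇒ out+=0
H0 returns 0
H1 returns [4, 0, 0]
= [4, 0, 0]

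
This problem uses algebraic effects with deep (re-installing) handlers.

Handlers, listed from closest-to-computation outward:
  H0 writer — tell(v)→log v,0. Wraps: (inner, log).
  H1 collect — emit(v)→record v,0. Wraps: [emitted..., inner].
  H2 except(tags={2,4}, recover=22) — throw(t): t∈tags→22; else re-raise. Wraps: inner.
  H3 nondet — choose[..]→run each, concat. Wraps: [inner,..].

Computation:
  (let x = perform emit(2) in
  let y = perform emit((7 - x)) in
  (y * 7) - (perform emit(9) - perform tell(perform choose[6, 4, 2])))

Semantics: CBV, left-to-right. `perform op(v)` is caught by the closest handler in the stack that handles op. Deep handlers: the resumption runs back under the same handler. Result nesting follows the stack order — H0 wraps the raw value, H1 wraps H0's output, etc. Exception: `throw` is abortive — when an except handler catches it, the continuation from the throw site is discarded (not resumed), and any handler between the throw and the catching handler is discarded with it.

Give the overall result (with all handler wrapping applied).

Evaluation trace:
emit(2) @ H1 ⇒ out+=2
emit(7) @ H1 ⇒ out+=7
emit(9) @ H1 ⇒ out+=9
choose[6, 4, 2] @ H3
  branch[0] choose=6:
    tell(6) @ H0 ⇒ log+=6
    H0 returns (0, (6))
    H1 returns [2, 7, 9, (0, (6))]
    H2 returns [2, 7, 9, (0, (6))]
    H3 returns [[2, 7, 9, (0, (6))]]
  branch[1] choose=4:
    tell(4) @ H0 ⇒ log+=4
    H0 returns (0, (4))
    H1 returns [2, 7, 9, (0, (4))]
    H2 returns [2, 7, 9, (0, (4))]
    H3 returns [[2, 7, 9, (0, (4))]]
  branch[2] choose=2:
    tell(2) @ H0 ⇒ log+=2
    H0 returns (0, (2))
    H1 returns [2, 7, 9, (0, (2))]
    H2 returns [2, 7, 9, (0, (2))]
    H3 returns [[2, 7, 9, (0, (2))]]
= [[2, 7, 9, (0, (6))], [2, 7, 9, (0, (4))], [2, 7, 9, (0, (2))]]

Answer: [[2, 7, 9, (0, (6))], [2, 7, 9, (0, (4))], [2, 7, 9, (0, (2))]]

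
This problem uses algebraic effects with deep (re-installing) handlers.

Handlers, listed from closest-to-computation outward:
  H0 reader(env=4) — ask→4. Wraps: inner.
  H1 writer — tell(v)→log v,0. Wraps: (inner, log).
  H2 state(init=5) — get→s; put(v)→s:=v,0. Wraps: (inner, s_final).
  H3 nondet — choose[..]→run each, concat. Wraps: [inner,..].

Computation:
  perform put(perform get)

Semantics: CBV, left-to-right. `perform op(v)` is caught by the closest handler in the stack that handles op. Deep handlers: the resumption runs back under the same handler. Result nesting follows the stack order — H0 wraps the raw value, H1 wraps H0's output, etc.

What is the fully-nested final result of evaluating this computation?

Step-by-step:
get @ H2 ⇒ 5
put(5) @ H2 ⇒ s:=5
H0 returns 0
H1 returns (0, ())
H2 returns ((0, ()), 5)
H3 returns [((0, ()), 5)]
= [((0, ()), 5)]

Answer: [((0, ()), 5)]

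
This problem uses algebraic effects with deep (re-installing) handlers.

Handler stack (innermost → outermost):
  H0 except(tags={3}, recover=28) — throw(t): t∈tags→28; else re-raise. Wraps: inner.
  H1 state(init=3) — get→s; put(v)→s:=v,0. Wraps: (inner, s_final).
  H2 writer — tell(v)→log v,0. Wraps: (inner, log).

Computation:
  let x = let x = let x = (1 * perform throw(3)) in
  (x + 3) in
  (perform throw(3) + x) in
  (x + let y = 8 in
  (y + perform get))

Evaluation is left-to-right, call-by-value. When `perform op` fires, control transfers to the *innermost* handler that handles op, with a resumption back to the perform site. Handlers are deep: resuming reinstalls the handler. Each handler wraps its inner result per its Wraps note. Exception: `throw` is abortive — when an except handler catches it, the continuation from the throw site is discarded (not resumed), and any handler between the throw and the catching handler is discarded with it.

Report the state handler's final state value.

Answer: 3

Step-by-step:
throw(3) @ H0 caught ⇒ 28
H1 returns (28, 3)
H2 returns ((28, 3), ())
= ((28, 3), ())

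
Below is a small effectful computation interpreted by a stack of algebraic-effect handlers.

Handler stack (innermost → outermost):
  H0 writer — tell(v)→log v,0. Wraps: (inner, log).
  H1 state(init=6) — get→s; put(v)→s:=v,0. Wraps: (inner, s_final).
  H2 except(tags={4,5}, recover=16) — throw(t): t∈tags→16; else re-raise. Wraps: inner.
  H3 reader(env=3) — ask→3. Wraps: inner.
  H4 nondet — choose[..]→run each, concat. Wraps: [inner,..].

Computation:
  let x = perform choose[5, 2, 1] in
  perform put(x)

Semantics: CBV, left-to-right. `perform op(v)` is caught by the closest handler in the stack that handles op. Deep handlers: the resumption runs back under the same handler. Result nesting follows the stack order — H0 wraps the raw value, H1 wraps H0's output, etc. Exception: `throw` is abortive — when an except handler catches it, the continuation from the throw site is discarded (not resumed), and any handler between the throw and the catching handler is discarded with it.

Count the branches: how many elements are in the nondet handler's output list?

Answer: 3

Working:
choose[5, 2, 1] @ H4
  branch[0] choose=5:
    put(5) @ H1 ⇒ s:=5
    H0 returns (0, ())
    H1 returns ((0, ()), 5)
    H2 returns ((0, ()), 5)
    H3 returns ((0, ()), 5)
    H4 returns [((0, ()), 5)]
  branch[1] choose=2:
    put(2) @ H1 ⇒ s:=2
    H0 returns (0, ())
    H1 returns ((0, ()), 2)
    H2 returns ((0, ()), 2)
    H3 returns ((0, ()), 2)
    H4 returns [((0, ()), 2)]
  branch[2] choose=1:
    put(1) @ H1 ⇒ s:=1
    H0 returns (0, ())
    H1 returns ((0, ()), 1)
    H2 returns ((0, ()), 1)
    H3 returns ((0, ()), 1)
    H4 returns [((0, ()), 1)]
= [((0, ()), 5), ((0, ()), 2), ((0, ()), 1)]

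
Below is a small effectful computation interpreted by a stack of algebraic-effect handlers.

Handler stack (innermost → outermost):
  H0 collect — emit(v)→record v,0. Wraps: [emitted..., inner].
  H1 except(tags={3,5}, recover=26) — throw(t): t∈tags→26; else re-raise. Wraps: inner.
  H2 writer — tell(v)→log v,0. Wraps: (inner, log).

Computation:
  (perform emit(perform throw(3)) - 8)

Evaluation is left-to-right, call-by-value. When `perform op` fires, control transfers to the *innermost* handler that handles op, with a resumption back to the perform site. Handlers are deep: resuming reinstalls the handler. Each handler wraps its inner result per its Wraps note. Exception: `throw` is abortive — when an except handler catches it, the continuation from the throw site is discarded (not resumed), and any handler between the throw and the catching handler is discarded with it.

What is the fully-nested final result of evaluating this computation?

Evaluation trace:
throw(3) @ H1 caught ⇒ 26
H2 returns (26, ())
= (26, ())

Answer: (26, ())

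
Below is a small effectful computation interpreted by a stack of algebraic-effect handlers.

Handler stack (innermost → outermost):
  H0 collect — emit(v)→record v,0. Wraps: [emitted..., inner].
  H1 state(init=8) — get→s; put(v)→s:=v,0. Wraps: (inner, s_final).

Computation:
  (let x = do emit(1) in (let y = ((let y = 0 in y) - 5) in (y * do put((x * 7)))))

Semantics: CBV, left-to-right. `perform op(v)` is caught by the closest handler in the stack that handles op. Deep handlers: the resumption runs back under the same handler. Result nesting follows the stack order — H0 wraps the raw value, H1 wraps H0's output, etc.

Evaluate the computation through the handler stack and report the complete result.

Evaluation trace:
emit(1) @ H0 ⇒ out+=1
put(0) @ H1 ⇒ s:=0
H0 returns [1, 0]
H1 returns ([1, 0], 0)
= ([1, 0], 0)

Answer: ([1, 0], 0)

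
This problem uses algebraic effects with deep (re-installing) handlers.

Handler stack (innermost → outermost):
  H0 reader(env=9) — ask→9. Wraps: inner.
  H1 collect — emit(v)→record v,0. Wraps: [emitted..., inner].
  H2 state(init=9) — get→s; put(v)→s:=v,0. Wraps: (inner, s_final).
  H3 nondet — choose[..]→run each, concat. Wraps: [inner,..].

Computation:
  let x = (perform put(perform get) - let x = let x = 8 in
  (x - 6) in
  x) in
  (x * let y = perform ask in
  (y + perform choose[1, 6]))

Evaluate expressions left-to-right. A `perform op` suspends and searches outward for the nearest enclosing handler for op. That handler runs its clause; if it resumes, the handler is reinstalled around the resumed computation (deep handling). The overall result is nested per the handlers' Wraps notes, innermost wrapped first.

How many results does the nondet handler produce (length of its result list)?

Step-by-step:
get @ H2 ⇒ 9
put(9) @ H2 ⇒ s:=9
ask @ H0 ⇒ 9
choose[1, 6] @ H3
  branch[0] choose=1:
    H0 returns -20
    H1 returns [-20]
    H2 returns ([-20], 9)
    H3 returns [([-20], 9)]
  branch[1] choose=6:
    H0 returns -30
    H1 returns [-30]
    H2 returns ([-30], 9)
    H3 returns [([-30], 9)]
= [([-20], 9), ([-30], 9)]

Answer: 2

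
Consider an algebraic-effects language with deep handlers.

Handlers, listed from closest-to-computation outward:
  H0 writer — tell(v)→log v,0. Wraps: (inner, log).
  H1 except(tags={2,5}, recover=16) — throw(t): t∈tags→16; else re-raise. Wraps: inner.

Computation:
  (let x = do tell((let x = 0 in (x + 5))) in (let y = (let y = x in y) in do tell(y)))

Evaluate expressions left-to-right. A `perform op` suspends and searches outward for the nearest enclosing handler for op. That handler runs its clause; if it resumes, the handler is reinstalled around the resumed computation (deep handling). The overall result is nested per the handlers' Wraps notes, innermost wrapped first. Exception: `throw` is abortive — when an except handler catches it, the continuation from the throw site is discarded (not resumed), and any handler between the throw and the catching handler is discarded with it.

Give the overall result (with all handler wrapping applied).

Answer: (0, (5, 0))

Step-by-step:
tell(5) @ H0 ⇒ log+=5
tell(0) @ H0 ⇒ log+=0
H0 returns (0, (5, 0))
H1 returns (0, (5, 0))
= (0, (5, 0))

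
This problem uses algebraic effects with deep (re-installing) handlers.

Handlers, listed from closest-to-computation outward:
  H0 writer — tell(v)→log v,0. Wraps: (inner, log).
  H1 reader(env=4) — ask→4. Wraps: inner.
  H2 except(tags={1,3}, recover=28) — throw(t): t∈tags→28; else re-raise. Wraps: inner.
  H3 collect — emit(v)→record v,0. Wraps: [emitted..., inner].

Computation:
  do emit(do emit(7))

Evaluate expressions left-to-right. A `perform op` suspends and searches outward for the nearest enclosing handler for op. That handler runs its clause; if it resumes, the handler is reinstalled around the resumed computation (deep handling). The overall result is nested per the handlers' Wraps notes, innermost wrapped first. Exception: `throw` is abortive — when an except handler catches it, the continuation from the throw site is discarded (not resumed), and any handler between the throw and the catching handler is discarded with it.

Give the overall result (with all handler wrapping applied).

Step-by-step:
emit(7) @ H3 ⇒ out+=7
emit(0) @ H3 ⇒ out+=0
H0 returns (0, ())
H1 returns (0, ())
H2 returns (0, ())
H3 returns [7, 0, (0, ())]
= [7, 0, (0, ())]

Answer: [7, 0, (0, ())]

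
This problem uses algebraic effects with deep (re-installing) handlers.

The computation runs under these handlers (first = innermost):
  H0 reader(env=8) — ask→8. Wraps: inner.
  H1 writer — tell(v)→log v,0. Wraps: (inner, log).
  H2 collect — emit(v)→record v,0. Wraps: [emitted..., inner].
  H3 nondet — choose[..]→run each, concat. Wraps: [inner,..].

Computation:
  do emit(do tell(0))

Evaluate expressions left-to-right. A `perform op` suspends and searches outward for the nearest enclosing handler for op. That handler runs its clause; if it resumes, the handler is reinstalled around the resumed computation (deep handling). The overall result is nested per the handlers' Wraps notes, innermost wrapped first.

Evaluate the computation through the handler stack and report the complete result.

Evaluation trace:
tell(0) @ H1 ⇒ log+=0
emit(0) @ H2 ⇒ out+=0
H0 returns 0
H1 returns (0, (0))
H2 returns [0, (0, (0))]
H3 returns [[0, (0, (0))]]
= [[0, (0, (0))]]

Answer: [[0, (0, (0))]]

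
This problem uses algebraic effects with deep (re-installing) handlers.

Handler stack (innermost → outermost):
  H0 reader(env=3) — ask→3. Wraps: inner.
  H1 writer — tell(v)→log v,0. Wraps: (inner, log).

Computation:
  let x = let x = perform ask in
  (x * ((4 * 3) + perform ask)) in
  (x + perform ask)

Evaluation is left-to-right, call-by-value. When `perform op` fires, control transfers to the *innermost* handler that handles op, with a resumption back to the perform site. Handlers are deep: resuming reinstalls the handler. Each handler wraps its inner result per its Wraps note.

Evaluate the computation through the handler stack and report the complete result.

Evaluation trace:
ask @ H0 ⇒ 3
ask @ H0 ⇒ 3
ask @ H0 ⇒ 3
H0 returns 48
H1 returns (48, ())
= (48, ())

Answer: (48, ())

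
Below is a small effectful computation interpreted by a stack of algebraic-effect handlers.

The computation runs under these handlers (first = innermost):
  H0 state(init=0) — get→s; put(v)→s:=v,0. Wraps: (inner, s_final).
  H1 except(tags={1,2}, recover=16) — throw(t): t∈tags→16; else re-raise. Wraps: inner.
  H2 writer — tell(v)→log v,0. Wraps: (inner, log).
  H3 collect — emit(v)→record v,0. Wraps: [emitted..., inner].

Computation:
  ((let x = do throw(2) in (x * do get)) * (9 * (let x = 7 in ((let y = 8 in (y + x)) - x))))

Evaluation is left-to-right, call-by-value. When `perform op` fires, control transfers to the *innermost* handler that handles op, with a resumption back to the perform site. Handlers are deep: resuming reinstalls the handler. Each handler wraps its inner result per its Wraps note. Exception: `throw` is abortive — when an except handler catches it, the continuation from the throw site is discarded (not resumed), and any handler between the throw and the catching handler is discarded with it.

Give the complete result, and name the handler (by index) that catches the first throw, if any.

Answer: [(16, ())] ; first throw caught by: H1

Working:
throw(2) @ H1 caught ⇒ 16
H2 returns (16, ())
H3 returns [(16, ())]
= [(16, ())]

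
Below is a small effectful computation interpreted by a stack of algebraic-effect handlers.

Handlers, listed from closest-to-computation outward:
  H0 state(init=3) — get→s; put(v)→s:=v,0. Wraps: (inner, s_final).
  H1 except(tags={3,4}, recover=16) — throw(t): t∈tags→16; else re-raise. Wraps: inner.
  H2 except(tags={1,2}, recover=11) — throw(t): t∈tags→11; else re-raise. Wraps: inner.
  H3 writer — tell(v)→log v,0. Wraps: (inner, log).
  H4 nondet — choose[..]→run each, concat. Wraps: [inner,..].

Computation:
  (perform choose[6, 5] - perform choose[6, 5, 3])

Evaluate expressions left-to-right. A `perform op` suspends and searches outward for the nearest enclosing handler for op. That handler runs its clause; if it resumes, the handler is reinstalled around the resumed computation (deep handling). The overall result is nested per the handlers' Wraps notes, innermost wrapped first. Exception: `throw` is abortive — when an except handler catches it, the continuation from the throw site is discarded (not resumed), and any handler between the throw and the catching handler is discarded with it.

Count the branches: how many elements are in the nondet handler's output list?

Answer: 6

Evaluation trace:
choose[6, 5] @ H4
  branch[0] choose=6:
    choose[6, 5, 3] @ H4
      branch[0] choose=6:
        H0 returns (0, 3)
        H1 returns (0, 3)
        H2 returns (0, 3)
        H3 returns ((0, 3), ())
        H4 returns [((0, 3), ())]
      branch[1] choose=5:
        H0 returns (1, 3)
        H1 returns (1, 3)
        H2 returns (1, 3)
        H3 returns ((1, 3), ())
        H4 returns [((1, 3), ())]
      branch[2] choose=3:
        H0 returns (3, 3)
        H1 returns (3, 3)
        H2 returns (3, 3)
        H3 returns ((3, 3), ())
        H4 returns [((3, 3), ())]
  branch[1] choose=5:
    choose[6, 5, 3] @ H4
      branch[0] choose=6:
        H0 returns (-1, 3)
        H1 returns (-1, 3)
        H2 returns (-1, 3)
        H3 returns ((-1, 3), ())
        H4 returns [((-1, 3), ())]
      branch[1] choose=5:
        H0 returns (0, 3)
        H1 returns (0, 3)
        H2 returns (0, 3)
        H3 returns ((0, 3), ())
        H4 returns [((0, 3), ())]
      branch[2] choose=3:
        H0 returns (2, 3)
        H1 returns (2, 3)
        H2 returns (2, 3)
        H3 returns ((2, 3), ())
        H4 returns [((2, 3), ())]
= [((0, 3), ()), ((1, 3), ()), ((3, 3), ()), ((-1, 3), ()), ((0, 3), ()), ((2, 3), ())]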